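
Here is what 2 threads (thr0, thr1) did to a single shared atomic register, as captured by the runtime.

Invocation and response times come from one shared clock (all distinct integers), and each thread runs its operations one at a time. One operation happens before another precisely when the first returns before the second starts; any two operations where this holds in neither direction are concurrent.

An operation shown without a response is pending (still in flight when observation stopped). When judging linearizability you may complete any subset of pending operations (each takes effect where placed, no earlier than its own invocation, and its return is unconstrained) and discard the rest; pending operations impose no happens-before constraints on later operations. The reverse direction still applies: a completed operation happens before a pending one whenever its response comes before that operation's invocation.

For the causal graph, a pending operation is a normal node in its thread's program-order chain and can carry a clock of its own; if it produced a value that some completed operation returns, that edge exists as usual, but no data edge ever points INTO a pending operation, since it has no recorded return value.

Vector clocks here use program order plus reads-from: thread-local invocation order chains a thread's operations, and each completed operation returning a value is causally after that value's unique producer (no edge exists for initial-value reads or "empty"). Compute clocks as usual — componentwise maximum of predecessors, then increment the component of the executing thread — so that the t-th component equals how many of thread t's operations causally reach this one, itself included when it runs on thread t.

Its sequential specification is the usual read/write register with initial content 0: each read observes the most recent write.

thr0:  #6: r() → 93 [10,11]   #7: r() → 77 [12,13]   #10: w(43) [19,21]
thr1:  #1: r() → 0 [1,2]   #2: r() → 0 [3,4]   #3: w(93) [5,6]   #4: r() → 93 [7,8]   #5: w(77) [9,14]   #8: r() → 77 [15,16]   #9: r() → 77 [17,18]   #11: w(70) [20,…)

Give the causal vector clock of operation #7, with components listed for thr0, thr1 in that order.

(2, 5)

#1, invoked 1, has no incoming edges; only thr1's bump applies → (0, 1)
#2 (invocation 3): componentwise max over VC(#1)=(0, 1), +1 at thr1, giving (0, 2)
#3 (invocation 5): componentwise max over VC(#2)=(0, 2), +1 at thr1, giving (0, 3)
#4 (invocation 7): componentwise max over VC(#3)=(0, 3), +1 at thr1, giving (0, 4)
#6 (invocation 10): componentwise max over VC(#3)=(0, 3), +1 at thr0, giving (1, 3)
#5 (invocation 9): componentwise max over VC(#4)=(0, 4), +1 at thr1, giving (0, 5)
#8 (invocation 15): componentwise max over VC(#5)=(0, 5), +1 at thr1, giving (0, 6)
#9 (invocation 17): componentwise max over VC(#5)=(0, 5), VC(#8)=(0, 6), +1 at thr1, giving (0, 7)
#7 (invocation 12): componentwise max over VC(#5)=(0, 5), VC(#6)=(1, 3), +1 at thr0, giving (2, 5)
#11 (invocation 20): componentwise max over VC(#9)=(0, 7), +1 at thr1, giving (0, 8)
#10 (invocation 19): componentwise max over VC(#7)=(2, 5), +1 at thr0, giving (3, 5)
target: VC(#7) = (2, 5)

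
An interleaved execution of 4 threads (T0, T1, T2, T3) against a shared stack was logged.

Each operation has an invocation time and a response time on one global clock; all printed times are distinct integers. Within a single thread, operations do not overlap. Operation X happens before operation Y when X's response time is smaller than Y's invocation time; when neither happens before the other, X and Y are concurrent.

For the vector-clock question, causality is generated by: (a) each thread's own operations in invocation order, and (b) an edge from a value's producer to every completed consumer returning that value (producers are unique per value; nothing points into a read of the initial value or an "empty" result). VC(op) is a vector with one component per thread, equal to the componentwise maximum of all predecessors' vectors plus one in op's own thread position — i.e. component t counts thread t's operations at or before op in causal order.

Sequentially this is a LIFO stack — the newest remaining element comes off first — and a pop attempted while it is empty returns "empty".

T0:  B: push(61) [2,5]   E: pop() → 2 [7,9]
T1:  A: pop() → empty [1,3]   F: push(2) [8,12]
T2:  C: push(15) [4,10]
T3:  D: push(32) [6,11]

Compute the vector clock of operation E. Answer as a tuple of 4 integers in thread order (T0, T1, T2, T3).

VC(D, invoked at 6): no causal predecessors; +1 on T3 → (0, 0, 0, 1)
VC(C, invoked at 4): no causal predecessors; +1 on T2 → (0, 0, 1, 0)
VC(A, invoked at 1): no causal predecessors; +1 on T1 → (0, 1, 0, 0)
VC(B, invoked at 2): no causal predecessors; +1 on T0 → (1, 0, 0, 0)
F (invocation 8): componentwise max over VC(A)=(0, 1, 0, 0), +1 at T1, giving (0, 2, 0, 0)
E (invocation 7): componentwise max over VC(B)=(1, 0, 0, 0), VC(F)=(0, 2, 0, 0), +1 at T0, giving (2, 2, 0, 0)
target: VC(E) = (2, 2, 0, 0)

(2, 2, 0, 0)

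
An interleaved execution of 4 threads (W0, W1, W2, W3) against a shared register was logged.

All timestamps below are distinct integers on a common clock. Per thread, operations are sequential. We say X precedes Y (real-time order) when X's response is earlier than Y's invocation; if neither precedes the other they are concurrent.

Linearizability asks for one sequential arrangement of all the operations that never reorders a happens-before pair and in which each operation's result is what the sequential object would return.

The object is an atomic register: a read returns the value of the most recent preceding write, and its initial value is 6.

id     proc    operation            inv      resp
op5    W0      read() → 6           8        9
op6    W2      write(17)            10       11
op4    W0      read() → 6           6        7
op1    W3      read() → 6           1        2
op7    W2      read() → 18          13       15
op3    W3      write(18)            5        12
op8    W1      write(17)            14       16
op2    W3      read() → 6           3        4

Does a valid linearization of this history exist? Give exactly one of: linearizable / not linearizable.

linearizable

a witness: op1, op2, op4, op5, op6, op3, op7, op8
after step 1 (op1 read() → 6): value 6
after step 2 (op2 read() → 6): value 6
after step 3 (op4 read() → 6): value 6
after step 4 (op5 read() → 6): value 6
after step 5 (op6 write(17)): value 17
after step 6 (op3 write(18)): value 18
after step 7 (op7 read() → 18): value 18
after step 8 (op8 write(17)): value 17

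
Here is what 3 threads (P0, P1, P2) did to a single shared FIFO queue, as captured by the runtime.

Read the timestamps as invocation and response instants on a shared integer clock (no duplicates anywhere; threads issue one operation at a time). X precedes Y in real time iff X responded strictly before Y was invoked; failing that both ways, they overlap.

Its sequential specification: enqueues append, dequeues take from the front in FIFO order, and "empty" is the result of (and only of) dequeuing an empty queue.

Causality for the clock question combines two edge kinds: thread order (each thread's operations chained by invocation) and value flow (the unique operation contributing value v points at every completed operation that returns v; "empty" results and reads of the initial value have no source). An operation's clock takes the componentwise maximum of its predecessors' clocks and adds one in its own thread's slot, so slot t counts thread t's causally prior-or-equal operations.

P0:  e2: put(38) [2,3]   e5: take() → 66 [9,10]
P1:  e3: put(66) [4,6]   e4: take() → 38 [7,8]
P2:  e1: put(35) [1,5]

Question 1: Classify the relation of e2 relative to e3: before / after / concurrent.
Answer: before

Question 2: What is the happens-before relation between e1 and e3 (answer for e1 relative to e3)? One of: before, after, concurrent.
Answer: concurrent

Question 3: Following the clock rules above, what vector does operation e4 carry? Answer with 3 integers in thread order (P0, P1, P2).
Answer: (1, 2, 0)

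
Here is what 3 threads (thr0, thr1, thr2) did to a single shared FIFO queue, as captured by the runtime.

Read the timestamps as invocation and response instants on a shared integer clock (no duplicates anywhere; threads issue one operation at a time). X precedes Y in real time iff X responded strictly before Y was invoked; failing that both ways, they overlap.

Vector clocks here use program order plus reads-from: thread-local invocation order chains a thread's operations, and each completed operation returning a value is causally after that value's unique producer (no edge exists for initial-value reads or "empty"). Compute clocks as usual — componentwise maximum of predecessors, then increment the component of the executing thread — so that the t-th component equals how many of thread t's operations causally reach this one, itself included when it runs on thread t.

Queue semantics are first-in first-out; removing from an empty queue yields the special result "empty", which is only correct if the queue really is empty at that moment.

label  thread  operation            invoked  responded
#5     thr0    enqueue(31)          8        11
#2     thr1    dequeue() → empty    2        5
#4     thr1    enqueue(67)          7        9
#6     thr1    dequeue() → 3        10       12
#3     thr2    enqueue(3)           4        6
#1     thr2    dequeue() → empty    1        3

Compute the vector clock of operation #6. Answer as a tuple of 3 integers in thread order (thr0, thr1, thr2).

(0, 3, 2)

#1, invoked 1, has no incoming edges; only thr2's bump applies → (0, 0, 1)
#2, invoked 2, has no incoming edges; only thr1's bump applies → (0, 1, 0)
#5, invoked 8, has no incoming edges; only thr0's bump applies → (1, 0, 0)
merge at #3 (invoked 4): VC(#1)=(0, 0, 1), own-thread bump on thr2 → (0, 0, 2)
merge at #4 (invoked 7): VC(#2)=(0, 1, 0), own-thread bump on thr1 → (0, 2, 0)
merge at #6 (invoked 10): VC(#3)=(0, 0, 2), VC(#4)=(0, 2, 0), own-thread bump on thr1 → (0, 3, 2)
target: VC(#6) = (0, 3, 2)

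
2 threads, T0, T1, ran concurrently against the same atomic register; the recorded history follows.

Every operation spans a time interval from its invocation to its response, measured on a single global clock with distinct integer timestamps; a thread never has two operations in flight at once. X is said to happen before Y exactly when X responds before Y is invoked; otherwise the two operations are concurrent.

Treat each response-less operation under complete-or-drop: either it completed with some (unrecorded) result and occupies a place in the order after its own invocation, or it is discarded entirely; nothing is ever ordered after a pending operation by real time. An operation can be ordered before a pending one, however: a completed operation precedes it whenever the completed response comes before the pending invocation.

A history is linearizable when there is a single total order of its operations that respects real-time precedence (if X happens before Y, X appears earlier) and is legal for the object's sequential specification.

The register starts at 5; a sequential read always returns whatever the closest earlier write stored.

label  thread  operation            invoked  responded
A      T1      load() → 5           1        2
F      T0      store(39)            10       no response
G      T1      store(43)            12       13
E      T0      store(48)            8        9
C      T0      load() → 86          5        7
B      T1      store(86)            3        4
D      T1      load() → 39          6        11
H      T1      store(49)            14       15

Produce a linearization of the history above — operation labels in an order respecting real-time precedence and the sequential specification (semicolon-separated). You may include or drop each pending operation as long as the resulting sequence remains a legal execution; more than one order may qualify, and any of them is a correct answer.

A; B; C; E; F; D; G; H

1. A load() → 5, leaving value 5
2. B store(86), leaving value 86
3. C load() → 86, leaving value 86
4. E store(48), leaving value 48
5. F store(39) (pending, included), leaving value 39
6. D load() → 39, leaving value 39
7. G store(43), leaving value 43
8. H store(49), leaving value 49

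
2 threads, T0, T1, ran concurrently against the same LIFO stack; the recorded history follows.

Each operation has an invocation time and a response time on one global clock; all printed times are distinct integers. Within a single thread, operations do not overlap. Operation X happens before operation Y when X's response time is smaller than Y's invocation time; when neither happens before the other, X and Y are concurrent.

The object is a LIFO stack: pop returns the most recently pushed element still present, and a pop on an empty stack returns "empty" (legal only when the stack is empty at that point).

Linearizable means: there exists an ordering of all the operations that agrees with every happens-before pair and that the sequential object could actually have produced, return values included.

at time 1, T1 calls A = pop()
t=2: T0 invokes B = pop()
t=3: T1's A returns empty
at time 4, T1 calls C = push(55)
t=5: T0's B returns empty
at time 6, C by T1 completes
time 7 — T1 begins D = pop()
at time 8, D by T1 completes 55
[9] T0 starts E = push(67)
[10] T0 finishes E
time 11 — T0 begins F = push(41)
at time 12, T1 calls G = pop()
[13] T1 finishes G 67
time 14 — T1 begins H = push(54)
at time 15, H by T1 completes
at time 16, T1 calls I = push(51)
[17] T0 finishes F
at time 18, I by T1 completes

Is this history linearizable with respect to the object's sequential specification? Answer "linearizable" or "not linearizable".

linearizable

one valid linearization: A, B, C, D, E, G, F, H, I
step 1: A pop() → empty — stack <>
step 2: B pop() → empty — stack <>
step 3: C push(55) — stack <55>
step 4: D pop() → 55 — stack <>
step 5: E push(67) — stack <67>
step 6: G pop() → 67 — stack <>
step 7: F push(41) — stack <41>
step 8: H push(54) — stack <41,54>
step 9: I push(51) — stack <41,54,51>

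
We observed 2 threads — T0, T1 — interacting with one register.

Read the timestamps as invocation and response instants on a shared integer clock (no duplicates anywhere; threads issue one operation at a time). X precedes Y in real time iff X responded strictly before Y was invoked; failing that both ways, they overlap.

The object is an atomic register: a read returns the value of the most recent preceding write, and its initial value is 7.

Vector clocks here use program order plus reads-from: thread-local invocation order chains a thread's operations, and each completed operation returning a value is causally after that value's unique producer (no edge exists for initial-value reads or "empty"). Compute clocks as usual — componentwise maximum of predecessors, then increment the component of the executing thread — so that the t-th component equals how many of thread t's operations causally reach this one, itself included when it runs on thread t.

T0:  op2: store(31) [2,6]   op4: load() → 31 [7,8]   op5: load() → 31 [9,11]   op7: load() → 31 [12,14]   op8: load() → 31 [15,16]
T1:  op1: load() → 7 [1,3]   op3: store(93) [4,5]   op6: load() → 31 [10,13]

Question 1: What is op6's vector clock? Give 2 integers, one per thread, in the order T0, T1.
Answer: (1, 3)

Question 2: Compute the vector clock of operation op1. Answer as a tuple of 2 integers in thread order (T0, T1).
Answer: (0, 1)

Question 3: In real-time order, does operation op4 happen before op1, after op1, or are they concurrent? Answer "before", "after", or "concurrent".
Answer: after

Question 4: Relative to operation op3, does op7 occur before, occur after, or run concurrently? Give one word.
Answer: after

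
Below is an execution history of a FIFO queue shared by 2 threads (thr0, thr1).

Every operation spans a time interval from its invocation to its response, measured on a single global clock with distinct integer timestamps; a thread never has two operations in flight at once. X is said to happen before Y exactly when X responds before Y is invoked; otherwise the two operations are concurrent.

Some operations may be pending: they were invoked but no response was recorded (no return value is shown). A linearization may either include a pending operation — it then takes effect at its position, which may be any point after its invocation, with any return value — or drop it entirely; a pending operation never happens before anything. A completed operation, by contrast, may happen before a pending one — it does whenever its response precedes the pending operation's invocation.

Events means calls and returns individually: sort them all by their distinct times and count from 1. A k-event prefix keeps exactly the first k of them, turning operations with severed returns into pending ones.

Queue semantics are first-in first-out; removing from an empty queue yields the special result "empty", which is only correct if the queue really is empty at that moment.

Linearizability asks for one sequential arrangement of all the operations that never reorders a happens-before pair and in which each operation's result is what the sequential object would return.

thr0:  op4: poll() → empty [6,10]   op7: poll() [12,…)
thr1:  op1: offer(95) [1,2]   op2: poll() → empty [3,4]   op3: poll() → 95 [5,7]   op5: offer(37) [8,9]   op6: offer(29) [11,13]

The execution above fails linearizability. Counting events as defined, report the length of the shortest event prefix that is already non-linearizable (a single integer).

4

events 1..3 are linearizable; a witness order is op1:
after step 1 (op1 offer(95)): queue <95>
include event 4 — op2 responding at 4 — and every candidate order breaks
take op1, op2: step 2 already fails, because op2 poll() → empty cannot occur there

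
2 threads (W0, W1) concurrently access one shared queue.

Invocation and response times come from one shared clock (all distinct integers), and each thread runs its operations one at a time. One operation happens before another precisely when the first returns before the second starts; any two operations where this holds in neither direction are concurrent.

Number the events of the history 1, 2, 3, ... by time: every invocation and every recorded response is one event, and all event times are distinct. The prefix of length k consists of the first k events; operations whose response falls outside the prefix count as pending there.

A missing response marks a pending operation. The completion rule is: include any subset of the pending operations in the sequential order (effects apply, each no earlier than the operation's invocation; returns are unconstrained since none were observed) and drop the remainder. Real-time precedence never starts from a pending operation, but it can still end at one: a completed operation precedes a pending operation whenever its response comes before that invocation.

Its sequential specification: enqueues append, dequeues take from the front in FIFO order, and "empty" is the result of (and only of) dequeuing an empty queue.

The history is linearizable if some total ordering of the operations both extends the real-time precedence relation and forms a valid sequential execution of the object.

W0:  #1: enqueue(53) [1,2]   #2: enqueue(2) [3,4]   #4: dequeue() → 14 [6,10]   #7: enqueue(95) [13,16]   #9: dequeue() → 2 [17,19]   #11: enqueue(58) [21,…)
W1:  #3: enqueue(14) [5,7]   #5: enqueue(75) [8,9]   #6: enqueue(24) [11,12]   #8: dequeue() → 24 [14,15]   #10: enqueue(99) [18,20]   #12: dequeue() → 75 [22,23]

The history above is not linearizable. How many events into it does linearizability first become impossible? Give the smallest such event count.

10

events 1..9 are linearizable; a witness order is #1, #2, #3, #4, #5:
1. #1 enqueue(53), leaving queue <53>
2. #2 enqueue(2), leaving queue <53,2>
3. #3 enqueue(14), leaving queue <53,2,14>
4. #4 dequeue() (pending, included), leaving queue <2,14>
5. #5 enqueue(75), leaving queue <2,14,75>
include event 10 — #4 responding at 10 — and every candidate order breaks
take #1, #2, #3, #4, #5: step 4 already fails, because #4 dequeue() → 14 cannot occur there
take #1, #2, #3, #5, #4: step 5 already fails, because #4 dequeue() → 14 cannot occur there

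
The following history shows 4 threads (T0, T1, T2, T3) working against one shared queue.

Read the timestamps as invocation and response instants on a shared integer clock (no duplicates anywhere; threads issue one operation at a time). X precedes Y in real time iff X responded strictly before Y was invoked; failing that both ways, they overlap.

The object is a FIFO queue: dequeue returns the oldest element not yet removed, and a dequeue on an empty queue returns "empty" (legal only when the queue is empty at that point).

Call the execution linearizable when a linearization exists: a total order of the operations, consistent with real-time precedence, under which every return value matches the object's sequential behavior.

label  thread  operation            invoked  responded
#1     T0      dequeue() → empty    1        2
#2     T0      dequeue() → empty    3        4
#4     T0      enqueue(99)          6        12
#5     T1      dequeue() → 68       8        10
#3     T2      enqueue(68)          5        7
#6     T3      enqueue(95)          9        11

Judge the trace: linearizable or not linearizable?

linearizable

a witness: #1, #2, #3, #4, #5, #6
step 1: #1 dequeue() → empty — queue <>
step 2: #2 dequeue() → empty — queue <>
step 3: #3 enqueue(68) — queue <68>
step 4: #4 enqueue(99) — queue <68,99>
step 5: #5 dequeue() → 68 — queue <99>
step 6: #6 enqueue(95) — queue <99,95>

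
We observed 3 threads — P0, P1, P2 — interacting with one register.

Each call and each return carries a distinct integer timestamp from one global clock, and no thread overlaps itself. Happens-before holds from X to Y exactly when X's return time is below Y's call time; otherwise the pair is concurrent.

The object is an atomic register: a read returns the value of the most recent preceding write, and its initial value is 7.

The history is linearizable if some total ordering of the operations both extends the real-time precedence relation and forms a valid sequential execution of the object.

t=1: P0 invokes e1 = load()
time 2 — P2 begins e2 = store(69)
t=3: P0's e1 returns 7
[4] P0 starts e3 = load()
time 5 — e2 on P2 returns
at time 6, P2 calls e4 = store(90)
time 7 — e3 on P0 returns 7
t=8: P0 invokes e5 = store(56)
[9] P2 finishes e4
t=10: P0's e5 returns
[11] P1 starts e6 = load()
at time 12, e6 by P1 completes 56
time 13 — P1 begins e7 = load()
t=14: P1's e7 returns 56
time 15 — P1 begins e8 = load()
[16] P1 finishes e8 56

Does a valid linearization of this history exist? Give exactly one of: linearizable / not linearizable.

a witness: e1, e3, e2, e4, e5, e6, e7, e8
step 1: e1 load() → 7 — value 7
step 2: e3 load() → 7 — value 7
step 3: e2 store(69) — value 69
step 4: e4 store(90) — value 90
step 5: e5 store(56) — value 56
step 6: e6 load() → 56 — value 56
step 7: e7 load() → 56 — value 56
step 8: e8 load() → 56 — value 56

linearizable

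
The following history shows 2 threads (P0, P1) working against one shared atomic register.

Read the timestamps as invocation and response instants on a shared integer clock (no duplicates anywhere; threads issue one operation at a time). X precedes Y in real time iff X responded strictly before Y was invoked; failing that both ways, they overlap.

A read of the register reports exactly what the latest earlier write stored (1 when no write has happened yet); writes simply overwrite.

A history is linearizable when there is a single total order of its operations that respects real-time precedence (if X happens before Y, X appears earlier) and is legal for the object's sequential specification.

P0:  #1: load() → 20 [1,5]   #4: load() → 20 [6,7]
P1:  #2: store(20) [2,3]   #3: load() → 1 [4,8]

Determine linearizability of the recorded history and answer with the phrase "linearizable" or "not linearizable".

the violation lands at event 8, #3's response at time 8: events 1..7 linearize, events 1..8 do not
checked exhaustively: 5 real-time-consistent orders of 4 completed operations, zero legal atomic register replays
for example #1, #2, #3, #4 fails at step 1: #1 load() → 20 is not legal there
for example #1, #2, #4, #3 fails at step 1: #1 load() → 20 is not legal there

not linearizable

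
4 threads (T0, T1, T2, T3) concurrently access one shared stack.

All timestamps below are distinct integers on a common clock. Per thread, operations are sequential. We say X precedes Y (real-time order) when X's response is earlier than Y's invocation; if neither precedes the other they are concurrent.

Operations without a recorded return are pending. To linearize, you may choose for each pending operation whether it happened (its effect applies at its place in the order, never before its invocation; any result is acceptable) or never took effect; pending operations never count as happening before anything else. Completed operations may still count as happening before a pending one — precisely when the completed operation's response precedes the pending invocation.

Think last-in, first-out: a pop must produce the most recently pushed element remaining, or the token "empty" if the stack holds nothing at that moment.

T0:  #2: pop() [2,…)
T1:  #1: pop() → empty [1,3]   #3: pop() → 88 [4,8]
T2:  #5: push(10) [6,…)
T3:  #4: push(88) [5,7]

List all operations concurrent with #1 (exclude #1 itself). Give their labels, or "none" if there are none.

#1 spans [1,3]: anything still running between times 1 and 3 counts as concurrent
#2 [2,…): concurrent
#3 [4,8]: after
#4 [5,7]: after
#5 [6,…): after

#2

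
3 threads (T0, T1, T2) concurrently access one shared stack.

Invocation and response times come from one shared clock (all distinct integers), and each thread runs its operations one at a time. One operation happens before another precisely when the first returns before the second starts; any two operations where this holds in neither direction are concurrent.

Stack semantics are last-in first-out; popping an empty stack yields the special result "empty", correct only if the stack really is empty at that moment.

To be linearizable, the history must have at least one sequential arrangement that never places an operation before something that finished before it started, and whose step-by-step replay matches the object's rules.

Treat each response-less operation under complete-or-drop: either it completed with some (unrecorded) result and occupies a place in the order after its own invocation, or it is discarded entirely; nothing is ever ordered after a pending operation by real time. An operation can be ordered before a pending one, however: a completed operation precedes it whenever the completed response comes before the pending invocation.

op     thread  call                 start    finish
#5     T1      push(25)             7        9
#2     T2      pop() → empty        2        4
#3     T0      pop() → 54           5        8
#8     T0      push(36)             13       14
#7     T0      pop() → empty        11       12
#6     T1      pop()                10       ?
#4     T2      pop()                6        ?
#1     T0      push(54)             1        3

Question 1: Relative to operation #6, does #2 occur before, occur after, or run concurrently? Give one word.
Answer: before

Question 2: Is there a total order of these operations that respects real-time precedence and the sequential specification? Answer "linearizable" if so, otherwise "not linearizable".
a witness: #2, #1, #3, #4, #5, #6, #7, #8
1. #2 pop() → empty, leaving stack <>
2. #1 push(54), leaving stack <54>
3. #3 pop() → 54, leaving stack <>
4. #4 pop() (pending, included), leaving stack <>
5. #5 push(25), leaving stack <25>
6. #6 pop() (pending, included), leaving stack <>
7. #7 pop() → empty, leaving stack <>
8. #8 push(36), leaving stack <36>

linearizable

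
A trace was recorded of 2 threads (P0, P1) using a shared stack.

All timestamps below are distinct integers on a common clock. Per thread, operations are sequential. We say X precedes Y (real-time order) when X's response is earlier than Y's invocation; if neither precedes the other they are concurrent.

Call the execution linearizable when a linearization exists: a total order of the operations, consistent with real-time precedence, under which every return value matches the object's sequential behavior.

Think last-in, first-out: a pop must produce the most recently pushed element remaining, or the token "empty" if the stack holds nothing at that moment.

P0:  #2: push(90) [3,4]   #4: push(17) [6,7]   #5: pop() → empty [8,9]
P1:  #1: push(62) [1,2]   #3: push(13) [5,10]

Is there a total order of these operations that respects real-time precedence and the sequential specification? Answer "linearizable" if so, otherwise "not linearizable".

not linearizable

events 1..8 are fine; event 9 — the response of #5 at time 9 — makes the prefix non-linearizable
one real-time candidate order over the 4 completed operations — the stack replay rejects it
every completion of the 1 pending operation (#3) was checked; none linearizes
for example #1, #2, #4, #5 (pending dropped) fails at step 4: #5 pop() → empty is not legal there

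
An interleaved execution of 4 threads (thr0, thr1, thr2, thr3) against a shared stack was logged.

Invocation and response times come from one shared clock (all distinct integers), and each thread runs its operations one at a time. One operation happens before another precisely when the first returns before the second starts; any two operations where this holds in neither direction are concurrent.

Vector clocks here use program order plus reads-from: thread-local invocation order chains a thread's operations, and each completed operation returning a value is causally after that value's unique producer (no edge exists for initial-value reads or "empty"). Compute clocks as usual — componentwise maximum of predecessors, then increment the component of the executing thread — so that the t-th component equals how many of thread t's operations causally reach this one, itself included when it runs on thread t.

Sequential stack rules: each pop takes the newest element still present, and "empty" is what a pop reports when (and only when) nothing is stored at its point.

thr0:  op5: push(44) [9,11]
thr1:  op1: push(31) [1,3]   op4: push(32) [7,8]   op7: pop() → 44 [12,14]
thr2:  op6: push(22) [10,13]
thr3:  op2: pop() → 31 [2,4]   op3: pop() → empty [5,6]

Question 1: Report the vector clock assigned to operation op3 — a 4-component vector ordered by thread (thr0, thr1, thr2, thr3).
(0, 1, 0, 2)

invoked at 10, op6 has no predecessors; its own thr2 bump gives (0, 0, 1, 0)
invoked at 1, op1 has no predecessors; its own thr1 bump gives (0, 1, 0, 0)
invoked at 9, op5 has no predecessors; its own thr0 bump gives (1, 0, 0, 0)
VC(op2, invoked at 2): max of VC(op1)=(0, 1, 0, 0), then +1 on thread thr3 → (0, 1, 0, 1)
VC(op4, invoked at 7): max of VC(op1)=(0, 1, 0, 0), then +1 on thread thr1 → (0, 2, 0, 0)
VC(op3, invoked at 5): max of VC(op2)=(0, 1, 0, 1), then +1 on thread thr3 → (0, 1, 0, 2)
VC(op7, invoked at 12): max of VC(op4)=(0, 2, 0, 0), VC(op5)=(1, 0, 0, 0), then +1 on thread thr1 → (1, 3, 0, 0)
target: VC(op3) = (0, 1, 0, 2)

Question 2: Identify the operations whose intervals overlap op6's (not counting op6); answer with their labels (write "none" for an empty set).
op5, op7

overlap test against op6 [10,13]: concurrent iff the interval meets 10..13
op1 [1,3]: before
op2 [2,4]: before
op3 [5,6]: before
op4 [7,8]: before
op5 [9,11]: concurrent
op7 [12,14]: concurrent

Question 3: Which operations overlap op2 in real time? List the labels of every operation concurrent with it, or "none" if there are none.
op1

concurrent with op2 ([2,4]): every op whose interval crosses 2..4
op1 [1,3]: concurrent
op3 [5,6]: after
op4 [7,8]: after
op5 [9,11]: after
op6 [10,13]: after
op7 [12,14]: after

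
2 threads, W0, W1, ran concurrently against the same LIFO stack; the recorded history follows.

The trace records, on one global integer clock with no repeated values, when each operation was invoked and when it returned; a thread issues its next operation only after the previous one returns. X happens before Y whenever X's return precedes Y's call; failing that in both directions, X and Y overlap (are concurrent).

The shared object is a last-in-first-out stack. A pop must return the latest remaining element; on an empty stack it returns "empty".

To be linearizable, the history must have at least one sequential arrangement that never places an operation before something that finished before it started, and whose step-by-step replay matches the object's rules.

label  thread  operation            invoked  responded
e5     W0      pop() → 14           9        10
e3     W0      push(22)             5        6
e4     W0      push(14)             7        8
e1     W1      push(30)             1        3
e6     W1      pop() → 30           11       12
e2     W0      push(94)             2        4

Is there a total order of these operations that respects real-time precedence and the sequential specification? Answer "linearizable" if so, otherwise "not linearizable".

already the first 12 events (up to e6's response at time 12) admit no linearization; the first 11 still do
the 6 completed operations admit 2 real-time orders; each fails the LIFO stack replay
take e1, e2, e3, e4, e5, e6: step 6 already fails, because e6 pop() → 30 cannot occur there
take e2, e1, e3, e4, e5, e6: step 6 already fails, because e6 pop() → 30 cannot occur there

not linearizable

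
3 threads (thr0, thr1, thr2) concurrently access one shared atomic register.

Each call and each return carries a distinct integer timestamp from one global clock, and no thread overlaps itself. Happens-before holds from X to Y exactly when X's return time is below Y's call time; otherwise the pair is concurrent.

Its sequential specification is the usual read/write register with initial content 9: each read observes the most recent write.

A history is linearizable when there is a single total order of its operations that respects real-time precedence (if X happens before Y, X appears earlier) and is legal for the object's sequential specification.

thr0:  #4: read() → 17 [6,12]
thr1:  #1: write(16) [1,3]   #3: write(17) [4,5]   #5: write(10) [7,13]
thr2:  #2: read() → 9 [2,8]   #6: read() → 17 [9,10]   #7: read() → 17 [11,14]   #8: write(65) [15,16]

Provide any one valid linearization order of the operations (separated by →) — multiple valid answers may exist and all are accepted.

step 1: #2 read() → 9 — value 9
step 2: #1 write(16) — value 16
step 3: #3 write(17) — value 17
step 4: #4 read() → 17 — value 17
step 5: #6 read() → 17 — value 17
step 6: #7 read() → 17 — value 17
step 7: #5 write(10) — value 10
step 8: #8 write(65) — value 65

#2 → #1 → #3 → #4 → #6 → #7 → #5 → #8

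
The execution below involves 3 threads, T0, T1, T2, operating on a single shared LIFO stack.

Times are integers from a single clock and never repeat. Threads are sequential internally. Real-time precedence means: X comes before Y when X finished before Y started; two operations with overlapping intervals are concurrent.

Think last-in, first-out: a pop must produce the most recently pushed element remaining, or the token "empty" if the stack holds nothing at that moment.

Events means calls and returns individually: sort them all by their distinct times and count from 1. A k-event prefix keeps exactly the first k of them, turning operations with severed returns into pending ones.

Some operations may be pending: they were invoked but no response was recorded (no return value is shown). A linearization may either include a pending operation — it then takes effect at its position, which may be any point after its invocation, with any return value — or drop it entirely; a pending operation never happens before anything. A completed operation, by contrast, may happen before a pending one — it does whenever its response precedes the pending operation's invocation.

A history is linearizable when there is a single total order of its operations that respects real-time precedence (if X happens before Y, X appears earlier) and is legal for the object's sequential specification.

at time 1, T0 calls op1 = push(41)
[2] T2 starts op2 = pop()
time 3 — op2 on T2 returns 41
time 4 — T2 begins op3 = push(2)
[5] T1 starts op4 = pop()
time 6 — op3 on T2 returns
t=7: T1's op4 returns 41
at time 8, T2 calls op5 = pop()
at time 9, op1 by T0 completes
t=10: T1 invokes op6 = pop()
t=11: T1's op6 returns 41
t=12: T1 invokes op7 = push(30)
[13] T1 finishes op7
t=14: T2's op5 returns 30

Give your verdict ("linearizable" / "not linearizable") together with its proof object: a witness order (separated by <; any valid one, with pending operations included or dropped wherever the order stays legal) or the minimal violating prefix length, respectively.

not linearizable — minimal violating prefix: 7 events

prefix check: 1..6 passes, 1..7 fails once op4's time-7 response joins
every one of the 2 real-time-consistent orders over 3 completed LIFO stack ops fails the sequential spec
completion choices over the 1 pending operation (op1) were checked; none helps
for example op2, op3, op4 (pending dropped) fails at step 1: op2 pop() → 41 is not legal there
for example op2, op4, op3 (pending dropped) fails at step 1: op2 pop() → 41 is not legal there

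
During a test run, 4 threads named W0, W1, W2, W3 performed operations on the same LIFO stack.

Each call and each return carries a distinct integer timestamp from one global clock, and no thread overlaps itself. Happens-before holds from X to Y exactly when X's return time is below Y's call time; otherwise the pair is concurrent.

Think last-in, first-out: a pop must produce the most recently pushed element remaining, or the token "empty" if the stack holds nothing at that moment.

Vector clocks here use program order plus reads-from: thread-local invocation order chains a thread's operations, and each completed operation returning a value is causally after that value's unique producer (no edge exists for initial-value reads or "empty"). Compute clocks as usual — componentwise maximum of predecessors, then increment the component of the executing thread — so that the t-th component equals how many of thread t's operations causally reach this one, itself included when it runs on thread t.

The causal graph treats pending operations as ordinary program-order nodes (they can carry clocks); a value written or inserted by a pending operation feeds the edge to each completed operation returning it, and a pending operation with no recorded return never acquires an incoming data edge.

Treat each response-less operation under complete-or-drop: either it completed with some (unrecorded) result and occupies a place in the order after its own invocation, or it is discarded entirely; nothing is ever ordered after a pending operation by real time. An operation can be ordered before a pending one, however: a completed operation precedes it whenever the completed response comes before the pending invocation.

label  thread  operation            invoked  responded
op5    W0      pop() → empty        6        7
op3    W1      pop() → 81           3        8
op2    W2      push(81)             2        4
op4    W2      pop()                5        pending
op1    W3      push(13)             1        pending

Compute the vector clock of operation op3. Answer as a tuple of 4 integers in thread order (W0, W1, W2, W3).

(0, 1, 1, 0)

root op op1, invoked 1: fresh clock plus W3's own tick → (0, 0, 0, 1)
root op op2, invoked 2: fresh clock plus W2's own tick → (0, 0, 1, 0)
root op op5, invoked 6: fresh clock plus W0's own tick → (1, 0, 0, 0)
op4, invoked 5, takes VC(op2)=(0, 0, 1, 0) under max, adds 1 for W2 → (0, 0, 2, 0)
op3, invoked 3, takes VC(op2)=(0, 0, 1, 0) under max, adds 1 for W1 → (0, 1, 1, 0)
target: VC(op3) = (0, 1, 1, 0)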